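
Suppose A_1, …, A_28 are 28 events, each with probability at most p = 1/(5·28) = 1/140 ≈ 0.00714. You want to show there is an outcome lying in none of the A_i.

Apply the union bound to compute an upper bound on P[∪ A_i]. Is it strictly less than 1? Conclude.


Union bound: P[∪_{i=1}^{28} A_i] ≤ Σ_i P[A_i] ≤ 28·p = 28·(1/140) = 1/5.
Numerically: 1/5 ≈ 0.20000.
Is 1/5 < 1? YES.
Since P[∪ A_i] ≤ 1/5 < 1, the complement has P[∩ A_i^c] ≥ 1 − 1/5 = 4/5 > 0, so some outcome avoids every A_i.

28·p = 1/5 ≈ 0.20000; existence CERTIFIED by the union bound.


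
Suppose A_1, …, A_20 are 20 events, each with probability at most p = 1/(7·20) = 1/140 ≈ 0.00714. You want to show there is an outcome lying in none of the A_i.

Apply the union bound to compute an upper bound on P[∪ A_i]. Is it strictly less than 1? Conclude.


Union bound: P[∪_{i=1}^{20} A_i] ≤ Σ_i P[A_i] ≤ 20·p = 20·(1/140) = 1/7.
Numerically: 1/7 ≈ 0.14286.
Is 1/7 < 1? YES.
Since P[∪ A_i] ≤ 1/7 < 1, the complement has P[∩ A_i^c] ≥ 1 − 1/7 = 6/7 > 0, so some outcome avoids every A_i.

20·p = 1/7 ≈ 0.14286; existence CERTIFIED by the union bound.


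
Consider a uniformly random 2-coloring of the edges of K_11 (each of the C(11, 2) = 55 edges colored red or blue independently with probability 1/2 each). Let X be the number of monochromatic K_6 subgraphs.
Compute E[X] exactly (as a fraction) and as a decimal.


Let X = Σ_S X_S over the C(11, 6) = 462 subsets S of size 6, where X_S = 1 if the K_6 on S is monochromatic.
For a fixed S, the K_6 on S has C(6, 2) = 15 edges. P[all 15 edges red] = (1/2)^15, and likewise for blue, so P[monochromatic] = 2·(1/2)^15 = 2^{1 − 15} = 1/16384.
Summing: E[X] = C(11, 6) · 2^{1 − 15} = 462 · 1/16384 = 231/8192.
Numerically: E[X] ≈ 0.02820.

E[X] = C(11,6)·2^(1−C(6,2)) = 231/8192 ≈ 0.02820.


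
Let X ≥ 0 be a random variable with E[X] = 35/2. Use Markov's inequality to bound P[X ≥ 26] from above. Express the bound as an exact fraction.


μ = E[X] = 35/2, a = 26.
Markov: P[X ≥ 26] ≤ μ/a = (35/2)/26 = 35/52.
Numerically: ≈ 0.67308.
(Since a = 26 > μ = 17.50000, the bound 35/52 is < 1 and informative.)

P[X ≥ 26] ≤ 35/52 ≈ 0.67308.


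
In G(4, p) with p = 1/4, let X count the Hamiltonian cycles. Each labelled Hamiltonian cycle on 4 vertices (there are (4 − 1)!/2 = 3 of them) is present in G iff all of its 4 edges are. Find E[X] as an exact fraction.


K_4 has (4 − 1)!/2 = 3 labelled Hamiltonian cycles.
For each such Hamiltonian cycle H, let X_H = 1 if all 4 edges of H are present in G. Then P[X_H = 1] = p^{4} = (1/4)^{4} = 1/256.
By linearity of expectation: E[X] = Σ_H E[X_H] = 3 · p^{4} = 3 · 1/256 = 3/256.
Numerically: E[X] ≈ 0.0117.

E[X] = 3 · (1/4)^{4} = 3/256 ≈ 0.0117.


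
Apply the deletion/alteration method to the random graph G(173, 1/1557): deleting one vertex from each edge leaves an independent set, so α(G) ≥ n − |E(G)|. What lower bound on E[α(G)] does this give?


E[|E(G)|] = C(173, 2)·p = 14878 · (1/1557) = 86/9.
E[α(G)] ≥ n − E[|E(G)|] = 173 − 86/9 = 1471/9.
Numerically: ≈ 163.444.
(This is only a lower bound; the true E[α(G)] may be larger.)

E[α(G)] ≥ 1471/9 ≈ 163.444.


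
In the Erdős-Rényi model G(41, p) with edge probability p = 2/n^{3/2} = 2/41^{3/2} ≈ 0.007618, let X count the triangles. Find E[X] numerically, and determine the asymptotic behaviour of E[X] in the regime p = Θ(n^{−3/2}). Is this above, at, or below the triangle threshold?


Number of potential triangles: C(41, 3) = 10660.
Each occurs with probability p³ ≈ (0.007618)³ ≈ 4.421429e-07.
By linearity: E[X] = C(41, 3)·p³ ≈ 10660 · 4.421429e-07 ≈ 0.0047.
Since α = 3/2 > 1, p = c/n^{3/2} = o(1/n) is below the triangle threshold p ~ 1/n. Asymptotically E[X] ~ (c³/6)·n^{3(1−α)} = (2³/6)·n^{-1.5} → 0, so by Markov's inequality G has no triangles w.h.p.

E[X] ≈ 0.0047; in regime p = Θ(1/n^{3/2}) E[X] tends to 0 (below the triangle threshold p ~ 1/n).


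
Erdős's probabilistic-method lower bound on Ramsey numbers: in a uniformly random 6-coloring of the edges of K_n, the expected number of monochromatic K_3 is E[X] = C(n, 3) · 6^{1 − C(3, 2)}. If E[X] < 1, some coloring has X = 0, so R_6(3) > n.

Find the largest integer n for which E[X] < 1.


We need C(n, 3) · 6^{1 − 3} < 1, i.e. C(n, 3) < 6^{3 − 1} = 36.
Check values of n near the boundary:
  n = 4: C(4, 3) = 4; 4 < 36? YES
  n = 5: C(5, 3) = 10; 10 < 36? YES
  n = 6: C(6, 3) = 20; 20 < 36? YES
  n = 7: C(7, 3) = 35; 35 < 36? YES
  n = 8: C(8, 3) = 56; 56 < 36? NO
  n = 9: C(9, 3) = 84; 84 < 36? NO
  n = 10: C(10, 3) = 120; 120 < 36? NO
The largest n with C(n, 3) < 36 is n = 7 (where E[X] = 35/36 ≈ 0.972222). Hence R_6(3) > 7, i.e. R_6(3) ≥ 8.

Largest n = 7; hence R_6(3) > 7.


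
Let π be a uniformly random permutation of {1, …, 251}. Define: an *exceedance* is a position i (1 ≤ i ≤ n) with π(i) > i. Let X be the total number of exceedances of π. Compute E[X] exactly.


Write X = Σ_{i=1}^{251} X_i, where X_i = 1_{π(i) > i}.
For each fixed i, π(i) is uniform over {1, …, 251} (marginal of a uniform permutation), so P[π(i) > i] = (n − i)/n. Summing: Σ_{i=1}^{251} (n − i)/n = (0 + 1 + … + 250)/251 = 251(251 − 1)/(2·251) = (251 − 1)/2.
Hence E[X] = Σ_{i=1}^{251} (251 − i)/251 = 125 ≈ 125.00000.

E[X] = 125 = 125.00000.


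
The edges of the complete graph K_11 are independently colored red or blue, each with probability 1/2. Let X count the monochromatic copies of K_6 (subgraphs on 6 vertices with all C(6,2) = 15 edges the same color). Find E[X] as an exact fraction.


Let X = Σ_S X_S over the C(11, 6) = 462 subsets S of size 6, where X_S = 1 if the K_6 on S is monochromatic.
For a fixed S, the K_6 on S has C(6, 2) = 15 edges. P[all 15 edges red] = (1/2)^15, and likewise for blue, so P[monochromatic] = 2·(1/2)^15 = 2^{1 − 15} = 1/16384.
By linearity of expectation: E[X] = C(11, 6) · 2^{1 − 15} = 462 · 1/16384 = 231/8192.
Numerically: E[X] ≈ 0.028.

E[X] = C(11,6)·2^(1−C(6,2)) = 231/8192 ≈ 0.028.


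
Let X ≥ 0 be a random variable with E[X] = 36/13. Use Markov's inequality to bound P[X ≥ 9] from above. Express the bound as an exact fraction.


μ = E[X] = 36/13, a = 9.
Markov: P[X ≥ 9] ≤ μ/a = (36/13)/9 = 4/13.
Numerically: ≈ 0.307692.
(Since a = 9 > μ = 2.769231, the bound 4/13 is < 1 and informative.)

P[X ≥ 9] ≤ 4/13 ≈ 0.307692.


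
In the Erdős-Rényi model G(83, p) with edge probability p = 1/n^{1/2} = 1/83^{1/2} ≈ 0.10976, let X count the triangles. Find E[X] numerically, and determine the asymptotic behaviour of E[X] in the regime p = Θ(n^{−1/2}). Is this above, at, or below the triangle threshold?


Number of potential triangles: C(83, 3) = 91881.
Each occurs with probability p³ ≈ (0.10976)³ ≈ 1.3224610e-03.
By linearity: E[X] = C(83, 3)·p³ ≈ 91881 · 1.3224610e-03 ≈ 121.50904.
Since α = 1/2 < 1, p = c/n^{1/2} ≫ 1/n is above the triangle threshold p ~ 1/n. Asymptotically E[X] ~ (c³/6)·n^{3(1−α)} = (1³/6)·n^{1.5} → ∞; triangles are abundant w.h.p.

E[X] ≈ 121.50904; in regime p = Θ(1/n^{1/2}) E[X] diverges (above the triangle threshold p ~ 1/n).


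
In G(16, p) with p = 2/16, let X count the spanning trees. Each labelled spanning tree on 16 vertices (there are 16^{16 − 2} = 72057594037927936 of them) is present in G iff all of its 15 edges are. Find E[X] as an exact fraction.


K_16 has 16^{16 − 2} = 72057594037927936 labelled spanning trees.
For each such spanning tree H, let X_H = 1 if all 15 edges of H are present in G. Then P[X_H = 1] = p^{15} = (1/8)^{15} = 1/35184372088832.
By linearity: E[X] = Σ_H E[X_H] = 72057594037927936 · p^{15} = 72057594037927936 · 1/35184372088832 = 2048.
Numerically: E[X] ≈ 2.05e+03.

E[X] = 72057594037927936 · (1/8)^{15} = 2048 ≈ 2.05e+03.


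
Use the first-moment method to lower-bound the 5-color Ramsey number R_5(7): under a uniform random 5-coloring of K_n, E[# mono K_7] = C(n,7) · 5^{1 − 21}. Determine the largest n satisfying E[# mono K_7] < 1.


We need C(n, 7) · 5^{1 − 21} < 1, i.e. C(n, 7) < 5^{21 − 1} = 95367431640625.
Check values of n near the boundary:
  n = 335: C(335, 7) = 88202498238195; 88202498238195 < 95367431640625? YES
  n = 336: C(336, 7) = 90079147136880; 90079147136880 < 95367431640625? YES
  n = 337: C(337, 7) = 91989916924632; 91989916924632 < 95367431640625? YES
  n = 338: C(338, 7) = 93935323022736; 93935323022736 < 95367431640625? YES
  n = 339: C(339, 7) = 95915887062372; 95915887062372 < 95367431640625? NO
The largest n with C(n, 7) < 95367431640625 is n = 338 (where E[X] = 93935323022736/95367431640625 ≈ 0.984983). Hence R_5(7) > 338, i.e. R_5(7) ≥ 339.

Largest n = 338; hence R_5(7) > 338.


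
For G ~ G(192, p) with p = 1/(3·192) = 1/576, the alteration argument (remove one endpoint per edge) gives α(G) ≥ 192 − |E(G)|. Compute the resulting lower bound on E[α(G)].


E[|E(G)|] = C(192, 2)·p = 18336 · (1/576) = 191/6.
E[α(G)] ≥ n − E[|E(G)|] = 192 − 191/6 = 961/6.
Numerically: ≈ 160.167.
(This is only a lower bound; the true E[α(G)] may be larger.)

E[α(G)] ≥ 961/6 ≈ 160.167.


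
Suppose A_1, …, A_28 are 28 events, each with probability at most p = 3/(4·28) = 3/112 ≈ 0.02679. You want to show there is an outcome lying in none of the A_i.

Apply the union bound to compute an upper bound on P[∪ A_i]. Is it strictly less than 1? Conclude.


Union bound: P[∪_{i=1}^{28} A_i] ≤ Σ_i P[A_i] ≤ 28·p = 28·(3/112) = 3/4.
Numerically: 3/4 ≈ 0.75000.
Is 3/4 < 1? YES.
Since P[∪ A_i] ≤ 3/4 < 1, the complement has P[∩ A_i^c] ≥ 1 − 3/4 = 1/4 > 0, so some outcome avoids every A_i.

28·p = 3/4 ≈ 0.75000; existence CERTIFIED by the union bound.


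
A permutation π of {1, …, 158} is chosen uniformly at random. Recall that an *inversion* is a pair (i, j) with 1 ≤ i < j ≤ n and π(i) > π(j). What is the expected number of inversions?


Write X = Σ X_I over the C(158, 2) = 12403 pairs i < j, with X_I the indicator of one inversion.
There are 12403 indicators.
For each fixed pair i < j, the values π(i) and π(j) are two distinct elements of {1, …, 158} in uniformly random order; by symmetry P[π(i) > π(j)] = 1/2.
By linearity: E[X] = 12403 · (1/2) = C(158, 2) · (1/2) = 12403/2 = 12403/2 ≈ 6201.500.

E[X] = 12403/2 = 6201.500.


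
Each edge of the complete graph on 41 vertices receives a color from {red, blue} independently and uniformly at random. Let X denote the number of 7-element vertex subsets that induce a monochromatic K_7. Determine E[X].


Let X = Σ_S X_S over the C(41, 7) = 22481940 subsets S of size 7, where X_S = 1 if the K_7 on S is monochromatic.
For a fixed S, the K_7 on S has C(7, 2) = 21 edges. P[all 21 edges red] = (1/2)^21, and likewise for blue, so P[monochromatic] = 2·(1/2)^21 = 2^{1 − 21} = 1/1048576.
By linearity: E[X] = C(41, 7) · 2^{1 − 21} = 22481940 · 1/1048576 = 5620485/262144.
Numerically: E[X] ≈ 21.440.

E[X] = C(41,7)·2^(1−C(7,2)) = 5620485/262144 ≈ 21.440.


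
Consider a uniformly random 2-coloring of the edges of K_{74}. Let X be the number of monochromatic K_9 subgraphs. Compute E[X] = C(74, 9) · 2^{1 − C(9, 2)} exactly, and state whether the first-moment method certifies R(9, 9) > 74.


E[X] = C(74, 9) · 2^{1 − 36} = 110524147514 · 2^{−35} = 110524147514/34359738368.
As a reduced fraction: E[X] = 55262073757/17179869184 ≈ 3.2166761.
Is E[X] < 1? NO.
Since E[X] ≥ 1, the first-moment bound is inconclusive at n = 74; it does NOT by itself certify R(9, 9) > 74.

E[X] = 55262073757/17179869184 ≈ 3.2166761; E[X] ≥ 1; first-moment method inconclusive here.


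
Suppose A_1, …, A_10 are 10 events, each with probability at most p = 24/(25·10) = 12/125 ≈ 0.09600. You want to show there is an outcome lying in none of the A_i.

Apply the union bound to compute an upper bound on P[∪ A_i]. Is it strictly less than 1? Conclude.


Union bound: P[∪_{i=1}^{10} A_i] ≤ Σ_i P[A_i] ≤ 10·p = 10·(12/125) = 24/25.
Numerically: 24/25 ≈ 0.96000.
Is 24/25 < 1? YES.
Since P[∪ A_i] ≤ 24/25 < 1, the complement has P[∩ A_i^c] ≥ 1 − 24/25 = 1/25 > 0, so some outcome avoids every A_i.

10·p = 24/25 ≈ 0.96000; existence CERTIFIED by the union bound.


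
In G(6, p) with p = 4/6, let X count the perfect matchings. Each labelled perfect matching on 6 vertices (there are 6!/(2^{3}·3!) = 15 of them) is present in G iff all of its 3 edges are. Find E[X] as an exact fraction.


K_6 has 6!/(2^{3}·3!) = 15 labelled perfect matchings.
For each such perfect matching H, let X_H = 1 if all 3 edges of H are present in G. Then P[X_H = 1] = p^{3} = (2/3)^{3} = 8/27.
By linearity: E[X] = Σ_H E[X_H] = 15 · p^{3} = 15 · 8/27 = 40/9.
Numerically: E[X] ≈ 4.444.

E[X] = 15 · (2/3)^{3} = 40/9 ≈ 4.444.


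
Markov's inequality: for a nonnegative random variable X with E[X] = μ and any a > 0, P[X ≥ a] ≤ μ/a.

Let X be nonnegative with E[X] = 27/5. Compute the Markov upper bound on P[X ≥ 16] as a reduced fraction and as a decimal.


μ = E[X] = 27/5, a = 16.
Markov: P[X ≥ 16] ≤ μ/a = (27/5)/16 = 27/80.
Numerically: ≈ 0.338.
(Since a = 16 > μ = 5.400, the bound 27/80 is < 1 and informative.)

P[X ≥ 16] ≤ 27/80 ≈ 0.338.


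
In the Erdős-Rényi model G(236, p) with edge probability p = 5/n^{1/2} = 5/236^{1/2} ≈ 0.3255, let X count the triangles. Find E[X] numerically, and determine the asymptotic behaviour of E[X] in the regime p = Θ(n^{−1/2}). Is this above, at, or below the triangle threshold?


Number of potential triangles: C(236, 3) = 2162940.
Each occurs with probability p³ ≈ (0.3255)³ ≈ 3.447800e-02.
By linearity: E[X] = C(236, 3)·p³ ≈ 2162940 · 3.447800e-02 ≈ 74573.8356.
Since α = 1/2 < 1, p = c/n^{1/2} ≫ 1/n is above the triangle threshold p ~ 1/n. Asymptotically E[X] ~ (c³/6)·n^{3(1−α)} = (5³/6)·n^{1.5} → ∞; triangles are abundant w.h.p.

E[X] ≈ 74573.8356; in regime p = Θ(1/n^{1/2}) E[X] diverges (above the triangle threshold p ~ 1/n).


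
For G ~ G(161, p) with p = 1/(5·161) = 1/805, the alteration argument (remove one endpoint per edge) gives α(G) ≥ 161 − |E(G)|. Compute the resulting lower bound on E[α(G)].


E[|E(G)|] = C(161, 2)·p = 12880 · (1/805) = 16.
E[α(G)] ≥ n − E[|E(G)|] = 161 − 16 = 145.
Numerically: ≈ 145.0000.
(This is only a lower bound; the true E[α(G)] may be larger.)

E[α(G)] ≥ 145 ≈ 145.0000.


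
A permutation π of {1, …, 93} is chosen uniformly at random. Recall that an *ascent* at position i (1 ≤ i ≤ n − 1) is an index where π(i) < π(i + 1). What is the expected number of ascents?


Write X = Σ X_I over i = 1, …, 92, with X_I the indicator of one ascent.
There are 92 indicators.
For each fixed i, the pair (π(i), π(i+1)) is a uniformly random ordered pair of distinct values from {1, …, 93}; by symmetry P[π(i) < π(i+1)] = 1/2.
By linearity: E[X] = 92 · (1/2) = (93 − 1) · (1/2) = 46 ≈ 46.0000.

E[X] = 46 = 46.0000.


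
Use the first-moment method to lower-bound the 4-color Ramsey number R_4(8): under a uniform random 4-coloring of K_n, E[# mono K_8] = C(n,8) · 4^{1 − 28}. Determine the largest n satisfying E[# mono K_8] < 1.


We need C(n, 8) · 4^{1 − 28} < 1, i.e. C(n, 8) < 4^{28 − 1} = 18014398509481984.
Check values of n near the boundary:
  n = 404: C(404, 8) = 16415071523485570; 16415071523485570 < 18014398509481984? YES
  n = 405: C(405, 8) = 16745853821188050; 16745853821188050 < 18014398509481984? YES
  n = 406: C(406, 8) = 17082453897995850; 17082453897995850 < 18014398509481984? YES
  n = 407: C(407, 8) = 17424959239309050; 17424959239309050 < 18014398509481984? YES
  n = 408: C(408, 8) = 17773458424095231; 17773458424095231 < 18014398509481984? YES
  n = 409: C(409, 8) = 18128041135797879; 18128041135797879 < 18014398509481984? NO
  n = 410: C(410, 8) = 18488798173326195; 18488798173326195 < 18014398509481984? NO
The largest n with C(n, 8) < 18014398509481984 is n = 408 (where E[X] = 17773458424095231/18014398509481984 ≈ 0.9866251). Hence R_4(8) > 408, i.e. R_4(8) ≥ 409.

Largest n = 408; hence R_4(8) > 408.


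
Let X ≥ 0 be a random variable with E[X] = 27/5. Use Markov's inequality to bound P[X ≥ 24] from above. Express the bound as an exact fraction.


μ = E[X] = 27/5, a = 24.
Markov: P[X ≥ 24] ≤ μ/a = (27/5)/24 = 9/40.
Numerically: ≈ 0.22500.
(Since a = 24 > μ = 5.40000, the bound 9/40 is < 1 and informative.)

P[X ≥ 24] ≤ 9/40 ≈ 0.22500.


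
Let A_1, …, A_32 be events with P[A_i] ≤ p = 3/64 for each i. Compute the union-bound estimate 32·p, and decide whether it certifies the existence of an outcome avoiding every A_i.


Union bound: P[∪_{i=1}^{32} A_i] ≤ Σ_i P[A_i] ≤ 32·p = 32·(3/64) = 3/2.
Numerically: 3/2 ≈ 1.50000.
Is 3/2 < 1? NO.
Since the bound 3/2 is ≥ 1, the union bound is uninformative here; it does NOT by itself certify existence.

32·p = 3/2 ≈ 1.50000; existence NOT certified by the union bound.


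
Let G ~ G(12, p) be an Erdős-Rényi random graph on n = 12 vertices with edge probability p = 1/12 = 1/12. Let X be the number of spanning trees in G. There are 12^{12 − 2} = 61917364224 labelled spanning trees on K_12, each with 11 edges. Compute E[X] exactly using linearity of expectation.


K_12 has 12^{12 − 2} = 61917364224 labelled spanning trees.
For each such spanning tree H, let X_H = 1 if all 11 edges of H are present in G. Then P[X_H = 1] = p^{11} = (1/12)^{11} = 1/743008370688.
Summing the indicators: E[X] = Σ_H E[X_H] = 61917364224 · p^{11} = 61917364224 · 1/743008370688 = 1/12.
Numerically: E[X] ≈ 0.0833.

E[X] = 61917364224 · (1/12)^{11} = 1/12 ≈ 0.0833.


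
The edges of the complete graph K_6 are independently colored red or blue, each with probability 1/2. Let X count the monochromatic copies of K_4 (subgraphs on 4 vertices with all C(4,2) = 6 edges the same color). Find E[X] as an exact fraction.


Let X = Σ_S X_S over the C(6, 4) = 15 subsets S of size 4, where X_S = 1 if the K_4 on S is monochromatic.
For a fixed S, the K_4 on S has C(4, 2) = 6 edges. P[all 6 edges red] = (1/2)^6, and likewise for blue, so P[monochromatic] = 2·(1/2)^6 = 2^{1 − 6} = 1/32.
By linearity: E[X] = C(6, 4) · 2^{1 − 6} = 15 · 1/32 = 15/32.
Numerically: E[X] ≈ 0.468750.

E[X] = C(6,4)·2^(1−C(4,2)) = 15/32 ≈ 0.468750.


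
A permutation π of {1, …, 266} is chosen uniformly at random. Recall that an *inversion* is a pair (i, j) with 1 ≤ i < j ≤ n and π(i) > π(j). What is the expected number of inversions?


Write X = Σ X_I over the C(266, 2) = 35245 pairs i < j, with X_I the indicator of one inversion.
There are 35245 indicators.
For each fixed pair i < j, the values π(i) and π(j) are two distinct elements of {1, …, 266} in uniformly random order; by symmetry P[π(i) > π(j)] = 1/2.
By linearity: E[X] = 35245 · (1/2) = C(266, 2) · (1/2) = 35245/2 = 35245/2 ≈ 17622.500000.

E[X] = 35245/2 = 17622.500000.


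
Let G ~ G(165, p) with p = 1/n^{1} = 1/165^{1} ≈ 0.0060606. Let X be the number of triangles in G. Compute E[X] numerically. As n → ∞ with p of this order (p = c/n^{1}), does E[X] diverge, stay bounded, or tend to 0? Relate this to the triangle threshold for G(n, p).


Number of potential triangles: C(165, 3) = 735130.
Each occurs with probability p³ ≈ (0.0060606)³ ≈ 2.2261179e-07.
By linearity: E[X] = C(165, 3)·p³ ≈ 735130 · 2.2261179e-07 ≈ 0.16365.
Here α = 1, so p = 1/n is exactly at the triangle threshold p ~ 1/n. Asymptotically E[X] → c³/6 = 1³/6 = 1/6 ≈ 0.16667, a bounded constant. In this regime the triangle count is asymptotically Poisson(c³/6).

E[X] ≈ 0.16365; in regime p = Θ(1/n^{1}) E[X] stays bounded (at the triangle threshold p ~ 1/n).


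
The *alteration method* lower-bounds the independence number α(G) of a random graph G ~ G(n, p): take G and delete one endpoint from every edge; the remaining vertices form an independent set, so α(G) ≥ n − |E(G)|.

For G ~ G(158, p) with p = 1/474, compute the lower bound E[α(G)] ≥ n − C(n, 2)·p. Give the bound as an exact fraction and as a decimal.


E[|E(G)|] = C(158, 2)·p = 12403 · (1/474) = 157/6.
E[α(G)] ≥ n − E[|E(G)|] = 158 − 157/6 = 791/6.
Numerically: ≈ 131.83333.
(This is only a lower bound; the true E[α(G)] may be larger.)

E[α(G)] ≥ 791/6 ≈ 131.83333.


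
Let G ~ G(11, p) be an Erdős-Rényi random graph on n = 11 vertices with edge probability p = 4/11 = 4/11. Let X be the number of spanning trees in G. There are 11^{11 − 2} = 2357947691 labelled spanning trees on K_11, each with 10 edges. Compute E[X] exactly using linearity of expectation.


K_11 has 11^{11 − 2} = 2357947691 labelled spanning trees.
For each such spanning tree H, let X_H = 1 if all 10 edges of H are present in G. Then P[X_H = 1] = p^{10} = (4/11)^{10} = 1048576/25937424601.
By linearity: E[X] = Σ_H E[X_H] = 2357947691 · p^{10} = 2357947691 · 1048576/25937424601 = 1048576/11.
Numerically: E[X] ≈ 9.533e+04.

E[X] = 2357947691 · (4/11)^{10} = 1048576/11 ≈ 9.533e+04.


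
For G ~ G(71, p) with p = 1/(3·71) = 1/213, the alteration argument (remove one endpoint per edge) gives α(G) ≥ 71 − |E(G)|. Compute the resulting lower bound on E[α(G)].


E[|E(G)|] = C(71, 2)·p = 2485 · (1/213) = 35/3.
E[α(G)] ≥ n − E[|E(G)|] = 71 − 35/3 = 178/3.
Numerically: ≈ 59.3333.
(This is only a lower bound; the true E[α(G)] may be larger.)

E[α(G)] ≥ 178/3 ≈ 59.3333.


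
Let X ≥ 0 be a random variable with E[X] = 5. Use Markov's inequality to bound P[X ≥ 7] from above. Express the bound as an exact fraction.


μ = E[X] = 5, a = 7.
Markov: P[X ≥ 7] ≤ μ/a = (5)/7 = 5/7.
Numerically: ≈ 0.714.
(Since a = 7 > μ = 5.000, the bound 5/7 is < 1 and informative.)

P[X ≥ 7] ≤ 5/7 ≈ 0.714.


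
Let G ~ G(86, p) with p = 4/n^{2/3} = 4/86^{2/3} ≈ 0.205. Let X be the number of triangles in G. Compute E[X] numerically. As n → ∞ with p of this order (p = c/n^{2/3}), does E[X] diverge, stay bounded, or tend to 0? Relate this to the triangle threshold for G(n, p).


Number of potential triangles: C(86, 3) = 102340.
Each occurs with probability p³ ≈ (0.205)³ ≈ 8.65333e-03.
By linearity: E[X] = C(86, 3)·p³ ≈ 102340 · 8.65333e-03 ≈ 885.581.
Since α = 2/3 < 1, p = c/n^{2/3} ≫ 1/n is above the triangle threshold p ~ 1/n. Asymptotically E[X] ~ (c³/6)·n^{3(1−α)} = (4³/6)·n^{1} → ∞; triangles are abundant w.h.p.

E[X] ≈ 885.581; in regime p = Θ(1/n^{2/3}) E[X] diverges (above the triangle threshold p ~ 1/n).


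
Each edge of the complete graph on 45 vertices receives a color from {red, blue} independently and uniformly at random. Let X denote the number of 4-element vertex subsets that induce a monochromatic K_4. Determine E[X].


Let X = Σ_S X_S over the C(45, 4) = 148995 subsets S of size 4, where X_S = 1 if the K_4 on S is monochromatic.
For a fixed S, the K_4 on S has C(4, 2) = 6 edges. P[all 6 edges red] = (1/2)^6, and likewise for blue, so P[monochromatic] = 2·(1/2)^6 = 2^{1 − 6} = 1/32.
Summing: E[X] = C(45, 4) · 2^{1 − 6} = 148995 · 1/32 = 148995/32.
Numerically: E[X] ≈ 4656.09375.

E[X] = C(45,4)·2^(1−C(4,2)) = 148995/32 ≈ 4656.09375.


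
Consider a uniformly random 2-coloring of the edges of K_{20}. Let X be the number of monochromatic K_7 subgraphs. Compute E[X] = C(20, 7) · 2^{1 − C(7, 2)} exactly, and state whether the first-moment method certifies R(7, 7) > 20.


E[X] = C(20, 7) · 2^{1 − 21} = 77520 · 2^{−20} = 77520/1048576.
As a reduced fraction: E[X] = 4845/65536 ≈ 0.073929.
Is E[X] < 1? YES.
Since E[X] < 1, there exists a 2-coloring of K_{20} with no monochromatic K_7; hence R(7, 7) > 20.

E[X] = 4845/65536 ≈ 0.073929; E[X] < 1, so R(7, 7) > 20.


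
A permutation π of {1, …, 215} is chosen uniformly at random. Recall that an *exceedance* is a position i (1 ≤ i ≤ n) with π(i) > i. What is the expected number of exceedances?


Write X = Σ_{i=1}^{215} X_i, where X_i = 1_{π(i) > i}.
For each fixed i, π(i) is uniform over {1, …, 215} (marginal of a uniform permutation), so P[π(i) > i] = (n − i)/n. Summing: Σ_{i=1}^{215} (n − i)/n = (0 + 1 + … + 214)/215 = 215(215 − 1)/(2·215) = (215 − 1)/2.
Hence E[X] = Σ_{i=1}^{215} (215 − i)/215 = 107 ≈ 107.000000.

E[X] = 107 = 107.000000.


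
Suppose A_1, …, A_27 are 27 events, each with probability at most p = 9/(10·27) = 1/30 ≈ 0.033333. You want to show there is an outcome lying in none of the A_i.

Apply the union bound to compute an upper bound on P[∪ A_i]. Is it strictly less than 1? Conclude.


Union bound: P[∪_{i=1}^{27} A_i] ≤ Σ_i P[A_i] ≤ 27·p = 27·(1/30) = 9/10.
Numerically: 9/10 ≈ 0.900000.
Is 9/10 < 1? YES.
Since P[∪ A_i] ≤ 9/10 < 1, the complement has P[∩ A_i^c] ≥ 1 − 9/10 = 1/10 > 0, so some outcome avoids every A_i.

27·p = 9/10 ≈ 0.900000; existence CERTIFIED by the union bound.


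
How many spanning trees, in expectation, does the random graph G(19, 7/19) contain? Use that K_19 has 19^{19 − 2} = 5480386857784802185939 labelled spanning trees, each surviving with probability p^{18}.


K_19 has 19^{19 − 2} = 5480386857784802185939 labelled spanning trees.
For each such spanning tree H, let X_H = 1 if all 18 edges of H are present in G. Then P[X_H = 1] = p^{18} = (7/19)^{18} = 1628413597910449/104127350297911241532841.
By linearity: E[X] = Σ_H E[X_H] = 5480386857784802185939 · p^{18} = 5480386857784802185939 · 1628413597910449/104127350297911241532841 = 1628413597910449/19.
Numerically: E[X] ≈ 8.57e+13.

E[X] = 5480386857784802185939 · (7/19)^{18} = 1628413597910449/19 ≈ 8.57e+13.


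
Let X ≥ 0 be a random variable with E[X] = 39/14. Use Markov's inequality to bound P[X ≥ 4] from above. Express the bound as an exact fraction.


μ = E[X] = 39/14, a = 4.
Markov: P[X ≥ 4] ≤ μ/a = (39/14)/4 = 39/56.
Numerically: ≈ 0.696.
(Since a = 4 > μ = 2.786, the bound 39/56 is < 1 and informative.)

P[X ≥ 4] ≤ 39/56 ≈ 0.696.


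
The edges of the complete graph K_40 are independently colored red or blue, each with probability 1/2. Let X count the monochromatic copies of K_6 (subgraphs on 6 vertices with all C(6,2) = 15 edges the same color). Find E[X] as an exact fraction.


Let X = Σ_S X_S over the C(40, 6) = 3838380 subsets S of size 6, where X_S = 1 if the K_6 on S is monochromatic.
For a fixed S, the K_6 on S has C(6, 2) = 15 edges. P[all 15 edges red] = (1/2)^15, and likewise for blue, so P[monochromatic] = 2·(1/2)^15 = 2^{1 − 15} = 1/16384.
By linearity: E[X] = C(40, 6) · 2^{1 − 15} = 3838380 · 1/16384 = 959595/4096.
Numerically: E[X] ≈ 234.2761.

E[X] = C(40,6)·2^(1−C(6,2)) = 959595/4096 ≈ 234.2761.


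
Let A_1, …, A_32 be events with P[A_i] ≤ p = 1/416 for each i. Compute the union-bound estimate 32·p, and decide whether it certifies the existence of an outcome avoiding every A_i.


Union bound: P[∪_{i=1}^{32} A_i] ≤ Σ_i P[A_i] ≤ 32·p = 32·(1/416) = 1/13.
Numerically: 1/13 ≈ 0.07692.
Is 1/13 < 1? YES.
Since P[∪ A_i] ≤ 1/13 < 1, the complement has P[∩ A_i^c] ≥ 1 − 1/13 = 12/13 > 0, so some outcome avoids every A_i.

32·p = 1/13 ≈ 0.07692; existence CERTIFIED by the union bound.


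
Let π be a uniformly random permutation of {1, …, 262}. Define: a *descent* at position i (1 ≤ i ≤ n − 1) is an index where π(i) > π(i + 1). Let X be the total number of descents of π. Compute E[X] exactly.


Write X = Σ X_I over i = 1, …, 261, with X_I the indicator of one descent.
There are 261 indicators.
For each fixed i, the pair (π(i), π(i+1)) is a uniformly random ordered pair of distinct values from {1, …, 262}; by symmetry P[π(i) > π(i+1)] = 1/2.
By linearity: E[X] = 261 · (1/2) = (262 − 1) · (1/2) = 261/2 ≈ 130.50000.

E[X] = 261/2 = 130.50000.


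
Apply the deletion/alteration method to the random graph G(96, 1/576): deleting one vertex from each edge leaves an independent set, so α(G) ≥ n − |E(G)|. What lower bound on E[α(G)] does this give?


E[|E(G)|] = C(96, 2)·p = 4560 · (1/576) = 95/12.
E[α(G)] ≥ n − E[|E(G)|] = 96 − 95/12 = 1057/12.
Numerically: ≈ 88.083.
(This is only a lower bound; the true E[α(G)] may be larger.)

E[α(G)] ≥ 1057/12 ≈ 88.083.


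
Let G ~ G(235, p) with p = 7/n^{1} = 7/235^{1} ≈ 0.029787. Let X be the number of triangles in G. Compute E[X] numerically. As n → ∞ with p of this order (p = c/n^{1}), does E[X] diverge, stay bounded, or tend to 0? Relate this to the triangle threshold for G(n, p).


Number of potential triangles: C(235, 3) = 2135445.
Each occurs with probability p³ ≈ (0.029787)³ ≈ 2.6429597e-05.
By linearity: E[X] = C(235, 3)·p³ ≈ 2135445 · 2.6429597e-05 ≈ 56.43895.
Here α = 1, so p = 7/n is exactly at the triangle threshold p ~ 1/n. Asymptotically E[X] → c³/6 = 7³/6 = 343/6 ≈ 57.16667, a bounded constant. In this regime the triangle count is asymptotically Poisson(c³/6).

E[X] ≈ 56.43895; in regime p = Θ(1/n^{1}) E[X] stays bounded (at the triangle threshold p ~ 1/n).


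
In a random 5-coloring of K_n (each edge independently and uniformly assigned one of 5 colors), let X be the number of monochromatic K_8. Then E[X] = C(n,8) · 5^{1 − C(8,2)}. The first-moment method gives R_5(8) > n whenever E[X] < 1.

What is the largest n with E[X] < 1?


We need C(n, 8) · 5^{1 − 28} < 1, i.e. C(n, 8) < 5^{28 − 1} = 7450580596923828125.
Check values of n near the boundary:
  n = 859: C(859, 8) = 7115855595170747139; 7115855595170747139 < 7450580596923828125? YES
  n = 860: C(860, 8) = 7182671140665308145; 7182671140665308145 < 7450580596923828125? YES
  n = 861: C(861, 8) = 7250034996615275865; 7250034996615275865 < 7450580596923828125? YES
  n = 862: C(862, 8) = 7317951015318931845; 7317951015318931845 < 7450580596923828125? YES
  n = 863: C(863, 8) = 7386423071602617757; 7386423071602617757 < 7450580596923828125? YES
  n = 864: C(864, 8) = 7455455062926006708; 7455455062926006708 < 7450580596923828125? NO
  n = 865: C(865, 8) = 7525050909487743060; 7525050909487743060 < 7450580596923828125? NO
The largest n with C(n, 8) < 7450580596923828125 is n = 863 (where E[X] = 7386423071602617757/7450580596923828125 ≈ 0.991). Hence R_5(8) > 863, i.e. R_5(8) ≥ 864.

Largest n = 863; hence R_5(8) > 863.


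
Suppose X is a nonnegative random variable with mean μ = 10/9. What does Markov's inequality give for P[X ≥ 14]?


μ = E[X] = 10/9, a = 14.
Markov: P[X ≥ 14] ≤ μ/a = (10/9)/14 = 5/63.
Numerically: ≈ 0.07937.
(Since a = 14 > μ = 1.11111, the bound 5/63 is < 1 and informative.)

P[X ≥ 14] ≤ 5/63 ≈ 0.07937.


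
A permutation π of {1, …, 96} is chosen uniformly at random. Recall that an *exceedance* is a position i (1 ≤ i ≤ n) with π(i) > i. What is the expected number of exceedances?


Write X = Σ_{i=1}^{96} X_i, where X_i = 1_{π(i) > i}.
For each fixed i, π(i) is uniform over {1, …, 96} (marginal of a uniform permutation), so P[π(i) > i] = (n − i)/n. Summing: Σ_{i=1}^{96} (n − i)/n = (0 + 1 + … + 95)/96 = 96(96 − 1)/(2·96) = (96 − 1)/2.
Hence E[X] = Σ_{i=1}^{96} (96 − i)/96 = 95/2 ≈ 47.500.

E[X] = 95/2 = 47.500.


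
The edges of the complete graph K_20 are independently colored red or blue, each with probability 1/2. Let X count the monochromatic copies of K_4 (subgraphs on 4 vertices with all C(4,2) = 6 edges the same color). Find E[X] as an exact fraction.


Let X = Σ_S X_S over the C(20, 4) = 4845 subsets S of size 4, where X_S = 1 if the K_4 on S is monochromatic.
For a fixed S, the K_4 on S has C(4, 2) = 6 edges. P[all 6 edges red] = (1/2)^6, and likewise for blue, so P[monochromatic] = 2·(1/2)^6 = 2^{1 − 6} = 1/32.
By linearity of expectation: E[X] = C(20, 4) · 2^{1 − 6} = 4845 · 1/32 = 4845/32.
Numerically: E[X] ≈ 151.40625.

E[X] = C(20,4)·2^(1−C(4,2)) = 4845/32 ≈ 151.40625.


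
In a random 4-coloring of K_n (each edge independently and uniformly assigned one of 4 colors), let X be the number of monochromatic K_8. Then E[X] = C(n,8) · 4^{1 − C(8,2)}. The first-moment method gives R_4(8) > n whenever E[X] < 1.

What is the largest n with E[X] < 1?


We need C(n, 8) · 4^{1 − 28} < 1, i.e. C(n, 8) < 4^{28 − 1} = 18014398509481984.
Check values of n near the boundary:
  n = 402: C(402, 8) = 15770615726749950; 15770615726749950 < 18014398509481984? YES
  n = 403: C(403, 8) = 16090020602228430; 16090020602228430 < 18014398509481984? YES
  n = 404: C(404, 8) = 16415071523485570; 16415071523485570 < 18014398509481984? YES
  n = 405: C(405, 8) = 16745853821188050; 16745853821188050 < 18014398509481984? YES
  n = 406: C(406, 8) = 17082453897995850; 17082453897995850 < 18014398509481984? YES
  n = 407: C(407, 8) = 17424959239309050; 17424959239309050 < 18014398509481984? YES
  n = 408: C(408, 8) = 17773458424095231; 17773458424095231 < 18014398509481984? YES
  n = 409: C(409, 8) = 18128041135797879; 18128041135797879 < 18014398509481984? NO
  n = 410: C(410, 8) = 18488798173326195; 18488798173326195 < 18014398509481984? NO
The largest n with C(n, 8) < 18014398509481984 is n = 408 (where E[X] = 17773458424095231/18014398509481984 ≈ 0.986625). Hence R_4(8) > 408, i.e. R_4(8) ≥ 409.

Largest n = 408; hence R_4(8) > 408.


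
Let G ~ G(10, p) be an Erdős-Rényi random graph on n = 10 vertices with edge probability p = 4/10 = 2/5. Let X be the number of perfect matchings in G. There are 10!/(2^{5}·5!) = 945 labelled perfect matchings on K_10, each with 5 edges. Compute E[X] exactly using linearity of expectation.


K_10 has 10!/(2^{5}·5!) = 945 labelled perfect matchings.
For each such perfect matching H, let X_H = 1 if all 5 edges of H are present in G. Then P[X_H = 1] = p^{5} = (2/5)^{5} = 32/3125.
By linearity of expectation: E[X] = Σ_H E[X_H] = 945 · p^{5} = 945 · 32/3125 = 6048/625.
Numerically: E[X] ≈ 9.677.

E[X] = 945 · (2/5)^{5} = 6048/625 ≈ 9.677.


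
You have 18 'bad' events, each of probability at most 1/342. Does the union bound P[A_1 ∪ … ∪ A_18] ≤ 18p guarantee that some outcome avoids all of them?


Union bound: P[∪_{i=1}^{18} A_i] ≤ Σ_i P[A_i] ≤ 18·p = 18·(1/342) = 1/19.
Numerically: 1/19 ≈ 0.053.
Is 1/19 < 1? YES.
Since P[∪ A_i] ≤ 1/19 < 1, the complement has P[∩ A_i^c] ≥ 1 − 1/19 = 18/19 > 0, so some outcome avoids every A_i.

18·p = 1/19 ≈ 0.053; existence CERTIFIED by the union bound.


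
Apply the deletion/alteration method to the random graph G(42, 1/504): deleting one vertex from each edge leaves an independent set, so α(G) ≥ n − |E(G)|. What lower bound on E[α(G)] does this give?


E[|E(G)|] = C(42, 2)·p = 861 · (1/504) = 41/24.
E[α(G)] ≥ n − E[|E(G)|] = 42 − 41/24 = 967/24.
Numerically: ≈ 40.291667.
(This is only a lower bound; the true E[α(G)] may be larger.)

E[α(G)] ≥ 967/24 ≈ 40.291667.


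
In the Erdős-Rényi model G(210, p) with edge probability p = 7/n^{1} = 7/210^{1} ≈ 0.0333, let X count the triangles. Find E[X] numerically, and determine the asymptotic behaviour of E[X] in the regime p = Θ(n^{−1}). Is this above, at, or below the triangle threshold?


Number of potential triangles: C(210, 3) = 1521520.
Each occurs with probability p³ ≈ (0.0333)³ ≈ 3.70370e-05.
By linearity: E[X] = C(210, 3)·p³ ≈ 1521520 · 3.70370e-05 ≈ 56.353.
Here α = 1, so p = 7/n is exactly at the triangle threshold p ~ 1/n. Asymptotically E[X] → c³/6 = 7³/6 = 343/6 ≈ 57.167, a bounded constant. In this regime the triangle count is asymptotically Poisson(c³/6).

E[X] ≈ 56.353; in regime p = Θ(1/n^{1}) E[X] stays bounded (at the triangle threshold p ~ 1/n).


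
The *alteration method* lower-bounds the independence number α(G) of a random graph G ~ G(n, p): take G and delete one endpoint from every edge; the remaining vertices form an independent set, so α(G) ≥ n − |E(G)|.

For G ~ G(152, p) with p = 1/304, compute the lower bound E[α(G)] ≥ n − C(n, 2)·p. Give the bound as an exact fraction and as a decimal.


E[|E(G)|] = C(152, 2)·p = 11476 · (1/304) = 151/4.
E[α(G)] ≥ n − E[|E(G)|] = 152 − 151/4 = 457/4.
Numerically: ≈ 114.250000.
(This is only a lower bound; the true E[α(G)] may be larger.)

E[α(G)] ≥ 457/4 ≈ 114.250000.


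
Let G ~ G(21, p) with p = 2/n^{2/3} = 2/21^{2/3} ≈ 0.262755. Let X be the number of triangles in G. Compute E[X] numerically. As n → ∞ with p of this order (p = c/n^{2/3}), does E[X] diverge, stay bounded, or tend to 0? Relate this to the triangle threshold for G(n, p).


Number of potential triangles: C(21, 3) = 1330.
Each occurs with probability p³ ≈ (0.262755)³ ≈ 1.81405896e-02.
By linearity: E[X] = C(21, 3)·p³ ≈ 1330 · 1.81405896e-02 ≈ 24.126984.
Since α = 2/3 < 1, p = c/n^{2/3} ≫ 1/n is above the triangle threshold p ~ 1/n. Asymptotically E[X] ~ (c³/6)·n^{3(1−α)} = (2³/6)·n^{1} → ∞; triangles are abundant w.h.p.

E[X] ≈ 24.126984; in regime p = Θ(1/n^{2/3}) E[X] diverges (above the triangle threshold p ~ 1/n).


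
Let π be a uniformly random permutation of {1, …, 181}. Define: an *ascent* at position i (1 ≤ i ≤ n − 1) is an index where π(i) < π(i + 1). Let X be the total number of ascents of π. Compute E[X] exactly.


Write X = Σ X_I over i = 1, …, 180, with X_I the indicator of one ascent.
There are 180 indicators.
For each fixed i, the pair (π(i), π(i+1)) is a uniformly random ordered pair of distinct values from {1, …, 181}; by symmetry P[π(i) < π(i+1)] = 1/2.
By linearity: E[X] = 180 · (1/2) = (181 − 1) · (1/2) = 90 ≈ 90.00000.

E[X] = 90 = 90.00000.


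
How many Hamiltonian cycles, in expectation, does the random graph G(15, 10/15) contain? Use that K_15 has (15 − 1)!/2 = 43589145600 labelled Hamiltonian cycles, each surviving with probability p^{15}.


K_15 has (15 − 1)!/2 = 43589145600 labelled Hamiltonian cycles.
For each such Hamiltonian cycle H, let X_H = 1 if all 15 edges of H are present in G. Then P[X_H = 1] = p^{15} = (2/3)^{15} = 32768/14348907.
By linearity: E[X] = Σ_H E[X_H] = 43589145600 · p^{15} = 43589145600 · 32768/14348907 = 5877897625600/59049.
Numerically: E[X] ≈ 9.9543e+07.

E[X] = 43589145600 · (2/3)^{15} = 5877897625600/59049 ≈ 9.9543e+07.


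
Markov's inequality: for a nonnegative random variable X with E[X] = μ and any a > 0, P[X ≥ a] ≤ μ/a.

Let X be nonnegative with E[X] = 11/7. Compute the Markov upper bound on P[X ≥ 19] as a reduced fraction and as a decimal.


μ = E[X] = 11/7, a = 19.
Markov: P[X ≥ 19] ≤ μ/a = (11/7)/19 = 11/133.
Numerically: ≈ 0.083.
(Since a = 19 > μ = 1.571, the bound 11/133 is < 1 and informative.)

P[X ≥ 19] ≤ 11/133 ≈ 0.083.


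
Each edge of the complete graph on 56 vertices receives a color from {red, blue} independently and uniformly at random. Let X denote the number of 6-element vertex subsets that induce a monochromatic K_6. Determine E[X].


Let X = Σ_S X_S over the C(56, 6) = 32468436 subsets S of size 6, where X_S = 1 if the K_6 on S is monochromatic.
For a fixed S, the K_6 on S has C(6, 2) = 15 edges. P[all 15 edges red] = (1/2)^15, and likewise for blue, so P[monochromatic] = 2·(1/2)^15 = 2^{1 − 15} = 1/16384.
By linearity: E[X] = C(56, 6) · 2^{1 − 15} = 32468436 · 1/16384 = 8117109/4096.
Numerically: E[X] ≈ 1981.71606.

E[X] = C(56,6)·2^(1−C(6,2)) = 8117109/4096 ≈ 1981.71606.


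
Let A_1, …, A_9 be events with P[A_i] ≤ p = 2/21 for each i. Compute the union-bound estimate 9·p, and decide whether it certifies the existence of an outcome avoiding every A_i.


Union bound: P[∪_{i=1}^{9} A_i] ≤ Σ_i P[A_i] ≤ 9·p = 9·(2/21) = 6/7.
Numerically: 6/7 ≈ 0.8571429.
Is 6/7 < 1? YES.
Since P[∪ A_i] ≤ 6/7 < 1, the complement has P[∩ A_i^c] ≥ 1 − 6/7 = 1/7 > 0, so some outcome avoids every A_i.

9·p = 6/7 ≈ 0.8571429; existence CERTIFIED by the union bound.


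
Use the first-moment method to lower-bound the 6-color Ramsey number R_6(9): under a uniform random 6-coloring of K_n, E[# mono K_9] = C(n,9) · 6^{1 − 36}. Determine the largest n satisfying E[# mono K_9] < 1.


We need C(n, 9) · 6^{1 − 36} < 1, i.e. C(n, 9) < 6^{36 − 1} = 1719070799748422591028658176.
Check values of n near the boundary:
  n = 4404: C(4404, 9) = 1703375445537161676647015880; 1703375445537161676647015880 < 1719070799748422591028658176? YES
  n = 4405: C(4405, 9) = 1706862792900636302463627150; 1706862792900636302463627150 < 1719070799748422591028658176? YES
  n = 4406: C(4406, 9) = 1710356485221788389505285700; 1710356485221788389505285700 < 1719070799748422591028658176? YES
  n = 4407: C(4407, 9) = 1713856532599459170657070050; 1713856532599459170657070050 < 1719070799748422591028658176? YES
  n = 4408: C(4408, 9) = 1717362945146264156457459600; 1717362945146264156457459600 < 1719070799748422591028658176? YES
  n = 4409: C(4409, 9) = 1720875732988608787686577131; 1720875732988608787686577131 < 1719070799748422591028658176? NO
The largest n with C(n, 9) < 1719070799748422591028658176 is n = 4408 (where E[X] = 35778394690547169926197075/35813974994758803979763712 ≈ 0.9990). Hence R_6(9) > 4408, i.e. R_6(9) ≥ 4409.

Largest n = 4408; hence R_6(9) > 4408.
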